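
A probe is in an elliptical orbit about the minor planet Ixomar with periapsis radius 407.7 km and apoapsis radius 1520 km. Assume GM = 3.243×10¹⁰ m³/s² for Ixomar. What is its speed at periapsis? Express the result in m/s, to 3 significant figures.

v ≈ 354 m/s

Semi-major axis a = (r_p + r_a)/2 = 963.85 km = 9.638×10⁵ m.
Vis-viva: v² = μ(2/r − 1/a) = 3.243×10¹⁰ × (4.906×10⁻⁶ − 1.038×10⁻⁶) = 1.254×10⁵ m²/s².
v = 354.2 m/s.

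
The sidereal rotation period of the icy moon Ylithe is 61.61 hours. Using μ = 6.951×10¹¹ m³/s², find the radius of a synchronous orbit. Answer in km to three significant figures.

r_sync ≈ 9530 km

T = 61.61 hours = 2.218×10⁵ s.
A synchronous orbit has period T, so by Kepler's third law a = (μT²/4π²)^(1/3).
μT²/4π² = 6.951×10¹¹ × (2.218×10⁵)² / 39.48 = 8.662×10²⁰ m³.
a = 9.532×10⁶ m = 9532.3 km.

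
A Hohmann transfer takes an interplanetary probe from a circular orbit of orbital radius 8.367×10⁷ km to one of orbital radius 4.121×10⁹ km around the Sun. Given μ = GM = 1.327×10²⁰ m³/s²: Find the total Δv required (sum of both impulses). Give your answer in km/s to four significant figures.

r₁ = 8.367×10⁷ km = 8.367×10¹⁰ m.
r₂ = 4.121×10⁹ km = 4.121×10¹² m.
Transfer ellipse a_t = (r₁ + r₂)/2 = 2.102×10¹² m.
At r₁: circular v_c1 = √(μ/r₁) = 39820 m/s; transfer-perihelion v_p = √[μ(2/r₁ − 1/a_t)] = 55760 m/s.
Δv₁ = v_p − v_c1 = 15930 m/s.
At r₂: circular v_c2 = √(μ/r₂) = 5675 m/s; transfer-aphelion v_a = √[μ(2/r₂ − 1/a_t)] = 1132 m/s.
Δv₂ = v_c2 − v_a = 4543 m/s.
Total Δv = Δv₁ + Δv₂ = 20480 m/s = 20.48 km/s.

Δv_total ≈ 20.48 km/s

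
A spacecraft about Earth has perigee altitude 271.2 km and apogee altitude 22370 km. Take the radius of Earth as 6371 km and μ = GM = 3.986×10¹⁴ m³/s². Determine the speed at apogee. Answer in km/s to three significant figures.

v ≈ 2.28 km/s

r_p = 6371 + 271.2 = 6642.2 km = 6.6422×10⁶ m.
r_a = 6371 + 22370 = 28741 km = 2.8741×10⁷ m.
Semi-major axis a = (r_p + r_a)/2 = 17692 km = 1.769×10⁷ m.
Vis-viva: v² = μ(2/r − 1/a) = 3.986×10¹⁴ × (6.959×10⁻⁸ − 5.652×10⁻⁸) = 5.207×10⁶ m²/s².
v = 2282 m/s = 2.282 km/s.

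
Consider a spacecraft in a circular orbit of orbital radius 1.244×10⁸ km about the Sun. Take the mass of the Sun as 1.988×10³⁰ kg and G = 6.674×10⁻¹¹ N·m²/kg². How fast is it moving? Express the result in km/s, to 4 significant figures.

v ≈ 32.66 km/s

μ = GM = 6.674×10⁻¹¹ × 1.988×10³⁰ = 1.327×10²⁰ m³/s².
r = 1.244×10⁸ km = 1.244×10¹¹ m.
For a circular orbit v = √(μ/r) = √(1.327×10²⁰ / 1.244×10¹¹) = √(1.067×10⁹) = 32660 m/s.
That is 32.66 km/s.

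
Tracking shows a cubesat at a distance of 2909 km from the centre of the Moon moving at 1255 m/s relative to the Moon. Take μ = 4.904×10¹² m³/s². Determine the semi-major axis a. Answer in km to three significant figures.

r = 2.909×10⁶ m.
Vis-viva rearranged: 1/a = 2/r − v²/μ = 6.875×10⁻⁷ − 3.212×10⁻⁷ = 3.663×10⁻⁷ m⁻¹.
a = 2.730×10⁶ m = 2729.6 km.

a ≈ 2730 km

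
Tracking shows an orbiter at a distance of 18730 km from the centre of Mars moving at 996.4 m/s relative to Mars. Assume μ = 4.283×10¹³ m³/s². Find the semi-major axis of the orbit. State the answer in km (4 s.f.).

a ≈ 11960 km

r = 1.873×10⁷ m.
Vis-viva rearranged: 1/a = 2/r − v²/μ = 1.068×10⁻⁷ − 2.318×10⁻⁸ = 8.360×10⁻⁸ m⁻¹.
a = 1.196×10⁷ m = 11962 km.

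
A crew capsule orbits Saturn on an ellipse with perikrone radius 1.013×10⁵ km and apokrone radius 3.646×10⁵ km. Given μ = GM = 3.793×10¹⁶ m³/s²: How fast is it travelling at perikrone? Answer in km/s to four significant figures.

v ≈ 24.21 km/s

Semi-major axis a = (r_p + r_a)/2 = 2.3295×10⁵ km = 2.330×10⁸ m.
Vis-viva: v² = μ(2/r − 1/a) = 3.793×10¹⁶ × (1.974×10⁻⁸ − 4.293×10⁻⁹) = 5.860×10⁸ m²/s².
v = 24210 m/s = 24.21 km/s.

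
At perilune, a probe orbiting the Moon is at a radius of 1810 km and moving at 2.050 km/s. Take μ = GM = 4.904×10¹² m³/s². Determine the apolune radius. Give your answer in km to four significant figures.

apolune radius ≈ 6254 km

r_p = 1.810×10⁶ m.
Specific energy ε = v²/2 − μ/r = -6.081×10⁵ J/kg, so a = −μ/(2ε) = 4.032×10⁶ m.
The apsides satisfy r_p + r_a = 2a, so the apolune radius is 2a − r_p = 6.254×10⁶ m = 6253.9 km.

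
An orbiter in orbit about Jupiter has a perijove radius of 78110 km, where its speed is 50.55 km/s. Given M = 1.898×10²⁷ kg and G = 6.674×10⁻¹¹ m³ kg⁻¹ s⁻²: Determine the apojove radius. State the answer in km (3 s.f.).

μ = GM = 6.674×10⁻¹¹ × 1.898×10²⁷ = 1.267×10¹⁷ m³/s².
r_p = 7.811×10⁷ m.
Specific energy ε = v²/2 − μ/r = -3.441×10⁸ J/kg, so a = −μ/(2ε) = 1.841×10⁸ m.
The apsides satisfy r_p + r_a = 2a, so the apojove radius is 2a − r_p = 2.901×10⁸ m = 2.9005×10⁵ km.

apojove radius ≈ 2.90×10⁵ km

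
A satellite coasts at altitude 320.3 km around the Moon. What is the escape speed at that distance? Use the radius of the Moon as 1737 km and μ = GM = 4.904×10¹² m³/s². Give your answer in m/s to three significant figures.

r = 1737 + 320.3 = 2057.3 km = 2.0573×10⁶ m.
Escape speed v_esc = √(2μ/r) = √(2 × 4.904×10¹² / 2.057×10⁶) = √(4.767×10⁶) = 2183 m/s.

v_esc ≈ 2180 m/s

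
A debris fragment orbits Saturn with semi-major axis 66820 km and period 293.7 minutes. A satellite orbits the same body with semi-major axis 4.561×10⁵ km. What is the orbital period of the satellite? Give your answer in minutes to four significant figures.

Kepler's third law: T² ∝ a³, so T₂ = T₁ (a₂/a₁)^(3/2).
a₂/a₁ = 6.826, (a₂/a₁)^(3/2) = 17.83.
T₂ = 293.7 × 17.83 = 5238 minutes.

T₂ ≈ 5238 minutes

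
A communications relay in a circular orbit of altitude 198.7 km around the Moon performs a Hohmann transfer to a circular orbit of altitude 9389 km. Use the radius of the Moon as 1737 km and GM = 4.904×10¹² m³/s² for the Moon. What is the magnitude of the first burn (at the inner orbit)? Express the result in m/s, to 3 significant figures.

Δv ≈ 486 m/s

r₁ = 1737 + 198.7 = 1935.7 km = 1.9357×10⁶ m.
r₂ = 1737 + 9389 = 11126 km = 1.1126×10⁷ m.
Transfer ellipse a_t = (r₁ + r₂)/2 = 6.531×10⁶ m.
At r₁: circular v_c1 = √(μ/r₁) = 1592 m/s; transfer-perilune v_p = √[μ(2/r₁ − 1/a_t)] = 2077 m/s.
Δv₁ = v_p − v_c1 = 485.8 m/s.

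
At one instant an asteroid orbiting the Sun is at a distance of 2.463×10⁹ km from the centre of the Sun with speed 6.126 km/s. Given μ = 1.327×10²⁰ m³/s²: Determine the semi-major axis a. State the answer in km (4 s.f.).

a ≈ 1.890×10⁹ km

r = 2.463×10¹² m.
Specific orbital energy ε = v²/2 − μ/r = (6126)²/2 − 1.327×10²⁰/2.463×10¹² = -3.511×10⁷ J/kg.
Since ε = −μ/(2a), a = −μ/(2ε) = 1.890×10¹² m = 1.8896×10⁹ km.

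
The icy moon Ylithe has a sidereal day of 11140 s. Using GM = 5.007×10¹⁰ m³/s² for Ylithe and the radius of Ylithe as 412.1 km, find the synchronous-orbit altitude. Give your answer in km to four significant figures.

h_sync ≈ 127.8 km

A synchronous orbit has period T, so by Kepler's third law a = (μT²/4π²)^(1/3).
μT²/4π² = 5.007×10¹⁰ × (1.114×10⁴)² / 39.48 = 1.574×10¹⁷ m³.
a = 5.399×10⁵ m = 539.92 km.
Altitude h = a − R = 539.92 − 412.1 = 127.82 km.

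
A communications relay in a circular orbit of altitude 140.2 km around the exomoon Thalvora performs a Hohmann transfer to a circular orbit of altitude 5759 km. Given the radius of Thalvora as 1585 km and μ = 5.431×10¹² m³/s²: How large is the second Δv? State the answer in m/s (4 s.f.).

Δv ≈ 329.5 m/s

r₁ = 1585 + 140.2 = 1725.2 km = 1.7252×10⁶ m.
r₂ = 1585 + 5759 = 7344.0 km = 7.3440×10⁶ m.
Transfer ellipse a_t = (r₁ + r₂)/2 = 4.535×10⁶ m.
At r₁: circular v_c1 = √(μ/r₁) = 1774 m/s; transfer-periapsis v_p = √[μ(2/r₁ − 1/a_t)] = 2258 m/s.
At r₂: circular v_c2 = √(μ/r₂) = 860.0 m/s; transfer-apoapsis v_a = √[μ(2/r₂ − 1/a_t)] = 530.4 m/s.
Δv₂ = v_c2 − v_a = 329.5 m/s.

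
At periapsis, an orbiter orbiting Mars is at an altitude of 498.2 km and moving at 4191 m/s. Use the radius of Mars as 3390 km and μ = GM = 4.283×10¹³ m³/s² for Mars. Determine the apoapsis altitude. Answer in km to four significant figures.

r_p = 3390 + 498.2 = 3888.2 km = 3.888×10⁶ m.
Specific energy ε = v²/2 − μ/r = -2.233×10⁶ J/kg, so a = −μ/(2ε) = 9.590×10⁶ m.
The apsides satisfy r_p + r_a = 2a, so the apoapsis radius is 2a − r_p = 1.529×10⁷ m = 15291 km.
Apoapsis altitude = 15291 − 3390 = 11901 km.

apoapsis altitude ≈ 11900 km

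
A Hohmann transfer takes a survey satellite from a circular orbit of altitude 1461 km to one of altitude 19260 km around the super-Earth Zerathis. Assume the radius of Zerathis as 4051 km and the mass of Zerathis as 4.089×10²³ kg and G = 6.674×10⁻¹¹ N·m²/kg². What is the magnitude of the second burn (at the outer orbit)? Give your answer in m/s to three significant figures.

Δv ≈ 413 m/s

μ = GM = 6.674×10⁻¹¹ × 4.089×10²³ = 2.729×10¹³ m³/s².
r₁ = 4051 + 1461 = 5512.0 km = 5.5120×10⁶ m.
r₂ = 4051 + 19260 = 23311 km = 2.3311×10⁷ m.
Transfer ellipse a_t = (r₁ + r₂)/2 = 1.441×10⁷ m.
At r₁: circular v_c1 = √(μ/r₁) = 2225 m/s; transfer-periapsis v_p = √[μ(2/r₁ − 1/a_t)] = 2830 m/s.
At r₂: circular v_c2 = √(μ/r₂) = 1082 m/s; transfer-apoapsis v_a = √[μ(2/r₂ − 1/a_t)] = 669.1 m/s.
Δv₂ = v_c2 − v_a = 412.8 m/s.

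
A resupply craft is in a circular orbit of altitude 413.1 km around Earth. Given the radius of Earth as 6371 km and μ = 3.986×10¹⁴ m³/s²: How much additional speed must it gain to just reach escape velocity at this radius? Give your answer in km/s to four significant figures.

Δv ≈ 3.175 km/s

r = 6371 + 413.1 = 6784.1 km = 6.7841×10⁶ m.
Circular speed v_c = √(μ/r) = 7665 m/s.
Escape speed v_esc = √(2μ/r) = √2 × v_c = 10840 m/s.
Δv = v_esc − v_c = 3175 m/s = 3.175 km/s.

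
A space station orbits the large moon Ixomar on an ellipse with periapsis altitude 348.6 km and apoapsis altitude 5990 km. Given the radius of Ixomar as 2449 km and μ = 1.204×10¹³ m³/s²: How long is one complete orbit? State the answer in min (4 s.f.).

r_p = 2449 + 348.6 = 2797.6 km = 2.7976×10⁶ m.
r_a = 2449 + 5990 = 8439.0 km = 8.4390×10⁶ m.
Semi-major axis a = (r_p + r_a)/2 = (2797.6 + 8439.0)/2 = 5618.3 km = 5.618×10⁶ m.
By Kepler's third law T = 2π√(a³/μ) = 2π × 3.838×10³ = 2.411×10⁴ s.
= 401.9 min.

T ≈ 401.9 min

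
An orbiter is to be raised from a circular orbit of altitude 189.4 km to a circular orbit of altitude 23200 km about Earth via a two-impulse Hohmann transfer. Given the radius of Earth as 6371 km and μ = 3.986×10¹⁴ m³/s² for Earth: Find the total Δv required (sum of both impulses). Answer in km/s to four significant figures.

r₁ = 6371 + 189.4 = 6560.4 km = 6.5604×10⁶ m.
r₂ = 6371 + 23200 = 29571 km = 2.9571×10⁷ m.
Transfer ellipse a_t = (r₁ + r₂)/2 = 1.807×10⁷ m.
At r₁: circular v_c1 = √(μ/r₁) = 7795 m/s; transfer-perigee v_p = √[μ(2/r₁ − 1/a_t)] = 9973 m/s.
Δv₁ = v_p − v_c1 = 2178 m/s.
At r₂: circular v_c2 = √(μ/r₂) = 3671 m/s; transfer-apogee v_a = √[μ(2/r₂ − 1/a_t)] = 2212 m/s.
Δv₂ = v_c2 − v_a = 1459 m/s.
Total Δv = Δv₁ + Δv₂ = 3637 m/s = 3.637 km/s.

Δv_total ≈ 3.637 km/s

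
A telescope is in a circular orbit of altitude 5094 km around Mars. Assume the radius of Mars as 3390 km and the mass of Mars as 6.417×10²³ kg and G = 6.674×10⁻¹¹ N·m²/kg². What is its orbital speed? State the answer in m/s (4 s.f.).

μ = GM = 6.674×10⁻¹¹ × 6.417×10²³ = 4.283×10¹³ m³/s².
r = 3390 + 5094 = 8484.0 km = 8.4840×10⁶ m.
For a circular orbit v = √(μ/r) = √(4.283×10¹³ / 8.484×10⁶) = √(5.048×10⁶) = 2247 m/s.

v ≈ 2247 m/s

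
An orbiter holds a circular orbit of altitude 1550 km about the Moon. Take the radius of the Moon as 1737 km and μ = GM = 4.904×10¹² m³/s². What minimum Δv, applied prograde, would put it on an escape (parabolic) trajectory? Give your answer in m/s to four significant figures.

r = 1737 + 1550 = 3287.0 km = 3.2870×10⁶ m.
Circular speed v_c = √(μ/r) = 1221 m/s.
Escape speed v_esc = √(2μ/r) = √2 × v_c = 1727 m/s.
Δv = v_esc − v_c = 505.9 m/s.

Δv ≈ 505.9 m/s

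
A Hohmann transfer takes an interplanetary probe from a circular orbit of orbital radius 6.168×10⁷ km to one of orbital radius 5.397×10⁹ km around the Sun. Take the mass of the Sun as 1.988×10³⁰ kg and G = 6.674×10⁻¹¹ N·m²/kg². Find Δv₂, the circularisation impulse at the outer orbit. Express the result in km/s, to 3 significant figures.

μ = GM = 6.674×10⁻¹¹ × 1.988×10³⁰ = 1.327×10²⁰ m³/s².
r₁ = 6.168×10⁷ km = 6.168×10¹⁰ m.
r₂ = 5.397×10⁹ km = 5.397×10¹² m.
Transfer ellipse a_t = (r₁ + r₂)/2 = 2.729×10¹² m.
At r₁: circular v_c1 = √(μ/r₁) = 46380 m/s; transfer-perihelion v_p = √[μ(2/r₁ − 1/a_t)] = 65220 m/s.
At r₂: circular v_c2 = √(μ/r₂) = 4958 m/s; transfer-aphelion v_a = √[μ(2/r₂ − 1/a_t)] = 745.4 m/s.
Δv₂ = v_c2 − v_a = 4213 m/s.
= 4.213 km/s.

Δv ≈ 4.21 km/s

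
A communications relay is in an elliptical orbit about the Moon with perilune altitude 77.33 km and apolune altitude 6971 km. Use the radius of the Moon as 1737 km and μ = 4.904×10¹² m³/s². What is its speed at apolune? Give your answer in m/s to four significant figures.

v ≈ 440.7 m/s

r_p = 1737 + 77.33 = 1814.3 km = 1.8143×10⁶ m.
r_a = 1737 + 6971 = 8708.0 km = 8.7080×10⁶ m.
Semi-major axis a = (r_p + r_a)/2 = 5261.2 km = 5.261×10⁶ m.
Vis-viva: v² = μ(2/r − 1/a) = 4.904×10¹² × (2.297×10⁻⁷ − 1.901×10⁻⁷) = 1.942×10⁵ m²/s².
v = 440.7 m/s.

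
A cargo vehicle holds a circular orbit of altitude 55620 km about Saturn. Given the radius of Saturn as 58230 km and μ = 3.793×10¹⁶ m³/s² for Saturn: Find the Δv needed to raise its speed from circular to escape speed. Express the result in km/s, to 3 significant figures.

Δv ≈ 7.56 km/s

r = 58230 + 55620 = 113850 km = 1.1385×10⁸ m.
Circular speed v_c = √(μ/r) = 18250 m/s.
Escape speed v_esc = √(2μ/r) = √2 × v_c = 25810 m/s.
Δv = v_esc − v_c = 7560 m/s = 7.560 km/s.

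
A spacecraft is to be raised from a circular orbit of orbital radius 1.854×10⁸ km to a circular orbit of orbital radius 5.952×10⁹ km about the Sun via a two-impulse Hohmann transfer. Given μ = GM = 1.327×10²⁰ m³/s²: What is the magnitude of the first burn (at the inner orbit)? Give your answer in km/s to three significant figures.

r₁ = 1.854×10⁸ km = 1.854×10¹¹ m.
r₂ = 5.952×10⁹ km = 5.952×10¹² m.
Transfer ellipse a_t = (r₁ + r₂)/2 = 3.069×10¹² m.
At r₁: circular v_c1 = √(μ/r₁) = 26750 m/s; transfer-perihelion v_p = √[μ(2/r₁ − 1/a_t)] = 37260 m/s.
Δv₁ = v_p − v_c1 = 10510 m/s.
= 10.51 km/s.

Δv ≈ 10.5 km/s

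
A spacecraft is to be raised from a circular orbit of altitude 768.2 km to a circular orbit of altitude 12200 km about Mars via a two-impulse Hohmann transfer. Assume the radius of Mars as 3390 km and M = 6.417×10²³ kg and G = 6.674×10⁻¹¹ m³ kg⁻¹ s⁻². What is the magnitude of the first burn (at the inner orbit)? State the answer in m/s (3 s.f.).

μ = GM = 6.674×10⁻¹¹ × 6.417×10²³ = 4.283×10¹³ m³/s².
r₁ = 3390 + 768.2 = 4158.2 km = 4.1582×10⁶ m.
r₂ = 3390 + 12200 = 15590 km = 1.5590×10⁷ m.
Transfer ellipse a_t = (r₁ + r₂)/2 = 9.874×10⁶ m.
At r₁: circular v_c1 = √(μ/r₁) = 3209 m/s; transfer-periapsis v_p = √[μ(2/r₁ − 1/a_t)] = 4033 m/s.
Δv₁ = v_p − v_c1 = 823.3 m/s.

Δv ≈ 823 m/s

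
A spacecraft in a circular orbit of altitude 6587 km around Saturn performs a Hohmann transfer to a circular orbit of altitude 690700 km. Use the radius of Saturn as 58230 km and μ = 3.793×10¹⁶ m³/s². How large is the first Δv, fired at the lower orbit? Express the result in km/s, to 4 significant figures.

Δv ≈ 8.629 km/s

r₁ = 58230 + 6587 = 64817 km = 6.4817×10⁷ m.
r₂ = 58230 + 690700 = 748930 km = 7.4893×10⁸ m.
Transfer ellipse a_t = (r₁ + r₂)/2 = 4.069×10⁸ m.
At r₁: circular v_c1 = √(μ/r₁) = 24190 m/s; transfer-perikrone v_p = √[μ(2/r₁ − 1/a_t)] = 32820 m/s.
Δv₁ = v_p − v_c1 = 8629 m/s.
= 8.629 km/s.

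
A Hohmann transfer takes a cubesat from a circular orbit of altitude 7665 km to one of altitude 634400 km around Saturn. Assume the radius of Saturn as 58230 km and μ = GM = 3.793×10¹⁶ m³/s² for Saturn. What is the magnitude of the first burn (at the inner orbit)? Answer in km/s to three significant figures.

Δv ≈ 8.43 km/s

r₁ = 58230 + 7665 = 65895 km = 6.5895×10⁷ m.
r₂ = 58230 + 634400 = 692630 km = 6.9263×10⁸ m.
Transfer ellipse a_t = (r₁ + r₂)/2 = 3.793×10⁸ m.
At r₁: circular v_c1 = √(μ/r₁) = 23990 m/s; transfer-perikrone v_p = √[μ(2/r₁ − 1/a_t)] = 32420 m/s.
Δv₁ = v_p − v_c1 = 8431 m/s.
= 8.431 km/s.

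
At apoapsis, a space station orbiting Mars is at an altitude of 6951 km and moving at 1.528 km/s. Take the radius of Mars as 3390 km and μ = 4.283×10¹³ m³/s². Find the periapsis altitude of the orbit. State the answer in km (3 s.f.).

r_a = 3390 + 6951 = 10341 km = 1.034×10⁷ m.
Specific energy ε = v²/2 − μ/r = -2.974×10⁶ J/kg, so a = −μ/(2ε) = 7.200×10⁶ m.
The apsides satisfy r_p + r_a = 2a, so the periapsis radius is 2a − r_a = 4.059×10⁶ m = 4058.7 km.
Periapsis altitude = 4058.7 − 3390 = 668.67 km.

periapsis altitude ≈ 669 km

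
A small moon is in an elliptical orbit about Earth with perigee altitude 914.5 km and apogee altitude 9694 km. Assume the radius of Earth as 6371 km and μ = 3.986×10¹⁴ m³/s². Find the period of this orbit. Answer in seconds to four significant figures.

T ≈ 12550 seconds

r_p = 6371 + 914.5 = 7285.5 km = 7.2855×10⁶ m.
r_a = 6371 + 9694 = 16065 km = 1.6065×10⁷ m.
Semi-major axis a = (r_p + r_a)/2 = (7285.5 + 16065)/2 = 11675 km = 1.168×10⁷ m.
By Kepler's third law T = 2π√(a³/μ) = 2π × 1.998×10³ = 1.255×10⁴ s.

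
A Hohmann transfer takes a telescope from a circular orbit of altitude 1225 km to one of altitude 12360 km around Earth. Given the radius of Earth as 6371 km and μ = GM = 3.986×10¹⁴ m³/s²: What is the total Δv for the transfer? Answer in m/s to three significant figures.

r₁ = 6371 + 1225 = 7596.0 km = 7.5960×10⁶ m.
r₂ = 6371 + 12360 = 18731 km = 1.8731×10⁷ m.
Transfer ellipse a_t = (r₁ + r₂)/2 = 1.316×10⁷ m.
At r₁: circular v_c1 = √(μ/r₁) = 7244 m/s; transfer-perigee v_p = √[μ(2/r₁ − 1/a_t)] = 8641 m/s.
Δv₁ = v_p − v_c1 = 1397 m/s.
At r₂: circular v_c2 = √(μ/r₂) = 4613 m/s; transfer-apogee v_a = √[μ(2/r₂ − 1/a_t)] = 3504 m/s.
Δv₂ = v_c2 − v_a = 1109 m/s.
Total Δv = Δv₁ + Δv₂ = 2506 m/s.

Δv_total ≈ 2510 m/s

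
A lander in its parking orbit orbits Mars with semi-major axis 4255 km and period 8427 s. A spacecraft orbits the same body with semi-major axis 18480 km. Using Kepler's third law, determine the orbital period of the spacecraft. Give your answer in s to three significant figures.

T₂ ≈ 76300 s

Kepler's third law: T² ∝ a³, so T₂ = T₁ (a₂/a₁)^(3/2).
a₂/a₁ = 4.343, (a₂/a₁)^(3/2) = 9.051.
T₂ = 8427 × 9.051 = 76270 s.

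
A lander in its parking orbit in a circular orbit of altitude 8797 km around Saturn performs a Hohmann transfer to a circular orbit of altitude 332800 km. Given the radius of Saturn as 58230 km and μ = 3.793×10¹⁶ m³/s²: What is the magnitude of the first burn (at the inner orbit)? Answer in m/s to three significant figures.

Δv ≈ 7290 m/s

r₁ = 58230 + 8797 = 67027 km = 6.7027×10⁷ m.
r₂ = 58230 + 332800 = 391030 km = 3.9103×10⁸ m.
Transfer ellipse a_t = (r₁ + r₂)/2 = 2.290×10⁸ m.
At r₁: circular v_c1 = √(μ/r₁) = 23790 m/s; transfer-perikrone v_p = √[μ(2/r₁ − 1/a_t)] = 31080 m/s.
Δv₁ = v_p − v_c1 = 7295 m/s.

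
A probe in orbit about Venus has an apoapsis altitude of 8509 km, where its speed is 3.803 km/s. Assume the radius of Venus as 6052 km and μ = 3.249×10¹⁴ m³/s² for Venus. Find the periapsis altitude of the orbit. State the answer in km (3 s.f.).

periapsis altitude ≈ 930 km

r_a = 6052 + 8509 = 14561 km = 1.456×10⁷ m.
Specific energy ε = v²/2 − μ/r = -1.508×10⁷ J/kg, so a = −μ/(2ε) = 1.077×10⁷ m.
The apsides satisfy r_p + r_a = 2a, so the periapsis radius is 2a − r_a = 6.982×10⁶ m = 6981.8 km.
Periapsis altitude = 6981.8 − 6052 = 929.77 km.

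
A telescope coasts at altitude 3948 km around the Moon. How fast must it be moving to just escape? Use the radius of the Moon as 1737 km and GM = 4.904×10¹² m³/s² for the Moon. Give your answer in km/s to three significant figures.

v_esc ≈ 1.31 km/s

r = 1737 + 3948 = 5685.0 km = 5.6850×10⁶ m.
Escape speed v_esc = √(2μ/r) = √(2 × 4.904×10¹² / 5.685×10⁶) = √(1.725×10⁶) = 1313 m/s.
= 1.313 km/s.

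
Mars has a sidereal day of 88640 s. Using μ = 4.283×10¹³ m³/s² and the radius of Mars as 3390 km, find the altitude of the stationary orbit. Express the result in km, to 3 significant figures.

h_sync ≈ 17000 km

A synchronous orbit has period T, so by Kepler's third law a = (μT²/4π²)^(1/3).
μT²/4π² = 4.283×10¹³ × (8.864×10⁴)² / 39.48 = 8.524×10²¹ m³.
a = 2.043×10⁷ m = 20428 km.
Altitude h = a − R = 20428 − 3390 = 17038 km.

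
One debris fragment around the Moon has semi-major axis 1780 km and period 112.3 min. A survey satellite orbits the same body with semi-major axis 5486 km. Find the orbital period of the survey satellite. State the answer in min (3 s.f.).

T₂ ≈ 608 min

Kepler's third law: T² ∝ a³, so T₂ = T₁ (a₂/a₁)^(3/2).
a₂/a₁ = 3.082, (a₂/a₁)^(3/2) = 5.411.
T₂ = 112.3 × 5.411 = 607.6 min.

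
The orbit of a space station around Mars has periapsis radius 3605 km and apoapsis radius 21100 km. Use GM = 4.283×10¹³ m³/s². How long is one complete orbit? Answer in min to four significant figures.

T ≈ 694.7 min

Semi-major axis a = (r_p + r_a)/2 = (3605.0 + 21100)/2 = 12352 km = 1.235×10⁷ m.
By Kepler's third law T = 2π√(a³/μ) = 2π × 6.634×10³ = 4.168×10⁴ s.
= 694.7 min.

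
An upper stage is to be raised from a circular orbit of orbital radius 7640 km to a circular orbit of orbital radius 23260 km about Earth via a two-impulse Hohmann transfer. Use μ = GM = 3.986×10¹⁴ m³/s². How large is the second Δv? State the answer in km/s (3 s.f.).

Δv ≈ 1.23 km/s

r₁ = 7640 km = 7.640×10⁶ m.
r₂ = 23260 km = 2.326×10⁷ m.
Transfer ellipse a_t = (r₁ + r₂)/2 = 1.545×10⁷ m.
At r₁: circular v_c1 = √(μ/r₁) = 7223 m/s; transfer-perigee v_p = √[μ(2/r₁ − 1/a_t)] = 8863 m/s.
At r₂: circular v_c2 = √(μ/r₂) = 4140 m/s; transfer-apogee v_a = √[μ(2/r₂ − 1/a_t)] = 2911 m/s.
Δv₂ = v_c2 − v_a = 1229 m/s.
= 1.229 km/s.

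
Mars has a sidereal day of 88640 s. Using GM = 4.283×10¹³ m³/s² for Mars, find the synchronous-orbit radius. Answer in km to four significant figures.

r_sync ≈ 20430 km

A synchronous orbit has period T, so by Kepler's third law a = (μT²/4π²)^(1/3).
μT²/4π² = 4.283×10¹³ × (8.864×10⁴)² / 39.48 = 8.524×10²¹ m³.
a = 2.043×10⁷ m = 20428 km.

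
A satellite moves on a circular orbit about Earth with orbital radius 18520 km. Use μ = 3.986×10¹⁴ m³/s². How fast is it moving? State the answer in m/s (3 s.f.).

r = 18520 km = 1.852×10⁷ m.
For a circular orbit v = √(μ/r) = √(3.986×10¹⁴ / 1.852×10⁷) = √(2.152×10⁷) = 4639 m/s.

v ≈ 4640 m/s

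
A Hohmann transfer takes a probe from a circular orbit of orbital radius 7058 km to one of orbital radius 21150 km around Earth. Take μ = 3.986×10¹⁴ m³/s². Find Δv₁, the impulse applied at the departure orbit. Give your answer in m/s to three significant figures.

r₁ = 7058 km = 7.058×10⁶ m.
r₂ = 21150 km = 2.115×10⁷ m.
Transfer ellipse a_t = (r₁ + r₂)/2 = 1.410×10⁷ m.
At r₁: circular v_c1 = √(μ/r₁) = 7515 m/s; transfer-perigee v_p = √[μ(2/r₁ − 1/a_t)] = 9203 m/s.
Δv₁ = v_p − v_c1 = 1688 m/s.

Δv ≈ 1690 m/s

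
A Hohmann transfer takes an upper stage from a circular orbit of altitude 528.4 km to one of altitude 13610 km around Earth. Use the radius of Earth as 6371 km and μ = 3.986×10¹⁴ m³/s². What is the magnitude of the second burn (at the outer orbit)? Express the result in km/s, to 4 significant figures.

Δv ≈ 1.266 km/s

r₁ = 6371 + 528.4 = 6899.4 km = 6.8994×10⁶ m.
r₂ = 6371 + 13610 = 19981 km = 1.9981×10⁷ m.
Transfer ellipse a_t = (r₁ + r₂)/2 = 1.344×10⁷ m.
At r₁: circular v_c1 = √(μ/r₁) = 7601 m/s; transfer-perigee v_p = √[μ(2/r₁ − 1/a_t)] = 9268 m/s.
At r₂: circular v_c2 = √(μ/r₂) = 4466 m/s; transfer-apogee v_a = √[μ(2/r₂ − 1/a_t)] = 3200 m/s.
Δv₂ = v_c2 − v_a = 1266 m/s.
= 1.266 km/s.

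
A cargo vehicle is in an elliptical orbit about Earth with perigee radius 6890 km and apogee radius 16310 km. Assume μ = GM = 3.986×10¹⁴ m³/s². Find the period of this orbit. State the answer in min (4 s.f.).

Semi-major axis a = (r_p + r_a)/2 = (6890.0 + 16310)/2 = 11600 km = 1.160×10⁷ m.
By Kepler's third law T = 2π√(a³/μ) = 2π × 1.979×10³ = 1.243×10⁴ s.
= 207.2 min.

T ≈ 207.2 min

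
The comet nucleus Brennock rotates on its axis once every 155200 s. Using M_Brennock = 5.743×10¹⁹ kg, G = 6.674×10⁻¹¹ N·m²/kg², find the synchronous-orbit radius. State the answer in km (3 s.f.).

r_sync ≈ 1330 km

μ = GM = 6.674×10⁻¹¹ × 5.743×10¹⁹ = 3.833×10⁹ m³/s².
A synchronous orbit has period T, so by Kepler's third law a = (μT²/4π²)^(1/3).
μT²/4π² = 3.833×10⁹ × (1.552×10⁵)² / 39.48 = 2.339×10¹⁸ m³.
a = 1.327×10⁶ m = 1327.3 km.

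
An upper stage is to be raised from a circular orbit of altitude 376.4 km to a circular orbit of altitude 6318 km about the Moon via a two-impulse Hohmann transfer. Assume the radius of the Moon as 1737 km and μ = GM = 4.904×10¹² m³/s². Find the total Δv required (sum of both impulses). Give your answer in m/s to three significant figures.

r₁ = 1737 + 376.4 = 2113.4 km = 2.1134×10⁶ m.
r₂ = 1737 + 6318 = 8055.0 km = 8.0550×10⁶ m.
Transfer ellipse a_t = (r₁ + r₂)/2 = 5.084×10⁶ m.
At r₁: circular v_c1 = √(μ/r₁) = 1523 m/s; transfer-perilune v_p = √[μ(2/r₁ − 1/a_t)] = 1917 m/s.
Δv₁ = v_p − v_c1 = 394.1 m/s.
At r₂: circular v_c2 = √(μ/r₂) = 780.3 m/s; transfer-apolune v_a = √[μ(2/r₂ − 1/a_t)] = 503.1 m/s.
Δv₂ = v_c2 − v_a = 277.2 m/s.
Total Δv = Δv₁ + Δv₂ = 671.3 m/s.

Δv_total ≈ 671 m/s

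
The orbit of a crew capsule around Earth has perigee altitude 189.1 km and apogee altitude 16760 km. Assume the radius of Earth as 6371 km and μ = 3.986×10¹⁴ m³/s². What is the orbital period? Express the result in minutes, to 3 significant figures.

T ≈ 300 minutes

r_p = 6371 + 189.1 = 6560.1 km = 6.5601×10⁶ m.
r_a = 6371 + 16760 = 23131 km = 2.3131×10⁷ m.
Semi-major axis a = (r_p + r_a)/2 = (6560.1 + 23131)/2 = 14846 km = 1.485×10⁷ m.
By Kepler's third law T = 2π√(a³/μ) = 2π × 2.865×10³ = 1.800×10⁴ s.
= 300.0 minutes.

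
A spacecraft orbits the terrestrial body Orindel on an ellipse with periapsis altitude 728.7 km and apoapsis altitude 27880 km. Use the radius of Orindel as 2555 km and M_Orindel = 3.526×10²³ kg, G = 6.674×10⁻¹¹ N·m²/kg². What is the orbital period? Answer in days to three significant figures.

T ≈ 1.04 days

μ = GM = 6.674×10⁻¹¹ × 3.526×10²³ = 2.353×10¹³ m³/s².
r_p = 2555 + 728.7 = 3283.7 km = 3.2837×10⁶ m.
r_a = 2555 + 27880 = 30435 km = 3.0435×10⁷ m.
Semi-major axis a = (r_p + r_a)/2 = (3283.7 + 30435)/2 = 16859 km = 1.686×10⁷ m.
By Kepler's third law T = 2π√(a³/μ) = 2π × 1.427×10⁴ = 8.966×10⁴ s.
= 1.038 days.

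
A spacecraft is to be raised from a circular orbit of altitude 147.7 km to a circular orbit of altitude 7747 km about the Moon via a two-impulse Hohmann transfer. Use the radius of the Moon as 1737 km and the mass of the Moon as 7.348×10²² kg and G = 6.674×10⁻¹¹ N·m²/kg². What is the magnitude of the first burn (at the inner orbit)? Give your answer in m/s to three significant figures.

Δv ≈ 471 m/s

μ = GM = 6.674×10⁻¹¹ × 7.348×10²² = 4.904×10¹² m³/s².
r₁ = 1737 + 147.7 = 1884.7 km = 1.8847×10⁶ m.
r₂ = 1737 + 7747 = 9484.0 km = 9.4840×10⁶ m.
Transfer ellipse a_t = (r₁ + r₂)/2 = 5.684×10⁶ m.
At r₁: circular v_c1 = √(μ/r₁) = 1613 m/s; transfer-perilune v_p = √[μ(2/r₁ − 1/a_t)] = 2084 m/s.
Δv₁ = v_p − v_c1 = 470.5 m/s.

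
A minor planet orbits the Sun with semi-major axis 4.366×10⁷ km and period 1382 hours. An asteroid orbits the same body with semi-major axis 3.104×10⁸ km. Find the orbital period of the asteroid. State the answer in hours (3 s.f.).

Kepler's third law: T² ∝ a³, so T₂ = T₁ (a₂/a₁)^(3/2).
a₂/a₁ = 7.109, (a₂/a₁)^(3/2) = 18.96.
T₂ = 1382 × 18.96 = 26200 hours.

T₂ ≈ 26200 hours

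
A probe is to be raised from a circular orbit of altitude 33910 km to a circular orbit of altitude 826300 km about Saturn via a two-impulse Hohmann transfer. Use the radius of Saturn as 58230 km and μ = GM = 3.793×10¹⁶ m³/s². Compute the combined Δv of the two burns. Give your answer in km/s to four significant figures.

r₁ = 58230 + 33910 = 92140 km = 9.2140×10⁷ m.
r₂ = 58230 + 826300 = 884530 km = 8.8453×10⁸ m.
Transfer ellipse a_t = (r₁ + r₂)/2 = 4.883×10⁸ m.
At r₁: circular v_c1 = √(μ/r₁) = 20290 m/s; transfer-perikrone v_p = √[μ(2/r₁ − 1/a_t)] = 27310 m/s.
Δv₁ = v_p − v_c1 = 7017 m/s.
At r₂: circular v_c2 = √(μ/r₂) = 6548 m/s; transfer-apokrone v_a = √[μ(2/r₂ − 1/a_t)] = 2844 m/s.
Δv₂ = v_c2 − v_a = 3704 m/s.
Total Δv = Δv₁ + Δv₂ = 10720 m/s = 10.72 km/s.

Δv_total ≈ 10.72 km/s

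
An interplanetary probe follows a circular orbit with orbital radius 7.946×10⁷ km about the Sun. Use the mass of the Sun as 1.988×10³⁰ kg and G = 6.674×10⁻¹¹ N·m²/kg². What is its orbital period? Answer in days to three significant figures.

T ≈ 141 days

μ = GM = 6.674×10⁻¹¹ × 1.988×10³⁰ = 1.327×10²⁰ m³/s².
r = 7.946×10⁷ km = 7.946×10¹⁰ m.
Kepler's third law: T = 2π√(r³/μ) = 2π√((7.946×10¹⁰)³ / 1.327×10²⁰).
r³/μ = 3.781×10¹² s², so T = 2π × 1.945×10⁶ = 1.222×10⁷ s.
Converting: 1.222×10⁷ s ÷ 86400 = 141.4 days.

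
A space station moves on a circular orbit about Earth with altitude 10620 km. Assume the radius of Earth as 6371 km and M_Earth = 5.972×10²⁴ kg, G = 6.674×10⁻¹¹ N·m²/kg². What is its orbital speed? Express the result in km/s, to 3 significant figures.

μ = GM = 6.674×10⁻¹¹ × 5.972×10²⁴ = 3.986×10¹⁴ m³/s².
r = 6371 + 10620 = 16991 km = 1.6991×10⁷ m.
For a circular orbit v = √(μ/r) = √(3.986×10¹⁴ / 1.699×10⁷) = √(2.346×10⁷) = 4843 m/s.
That is 4.843 km/s.

v ≈ 4.84 km/s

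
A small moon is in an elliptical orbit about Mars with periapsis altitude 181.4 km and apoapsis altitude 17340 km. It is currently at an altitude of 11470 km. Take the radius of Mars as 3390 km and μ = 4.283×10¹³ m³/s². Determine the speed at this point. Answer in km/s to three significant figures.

v ≈ 1.50 km/s

r_p = 3390 + 181.4 = 3571.4 km = 3.5714×10⁶ m.
r_a = 3390 + 17340 = 20730 km = 2.0730×10⁷ m.
r = 3390 + 11470 = 14860 km = 1.486×10⁷ m.
Semi-major axis a = (r_p + r_a)/2 = 12151 km = 1.215×10⁷ m.
Vis-viva: v² = μ(2/r − 1/a) = 4.283×10¹³ × (1.346×10⁻⁷ − 8.230×10⁻⁸) = 2.240×10⁶ m²/s².
v = 1497 m/s = 1.497 km/s.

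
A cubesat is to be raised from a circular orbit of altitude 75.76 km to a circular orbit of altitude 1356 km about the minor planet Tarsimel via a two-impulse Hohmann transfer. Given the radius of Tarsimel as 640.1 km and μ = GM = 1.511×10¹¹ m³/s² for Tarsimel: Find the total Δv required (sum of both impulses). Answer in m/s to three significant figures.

r₁ = 640.1 + 75.76 = 715.86 km = 7.1586×10⁵ m.
r₂ = 640.1 + 1356 = 1996.1 km = 1.9961×10⁶ m.
Transfer ellipse a_t = (r₁ + r₂)/2 = 1.356×10⁶ m.
At r₁: circular v_c1 = √(μ/r₁) = 459.4 m/s; transfer-periapsis v_p = √[μ(2/r₁ − 1/a_t)] = 557.4 m/s.
Δv₁ = v_p − v_c1 = 97.99 m/s.
At r₂: circular v_c2 = √(μ/r₂) = 275.1 m/s; transfer-apoapsis v_a = √[μ(2/r₂ − 1/a_t)] = 199.9 m/s.
Δv₂ = v_c2 − v_a = 75.22 m/s.
Total Δv = Δv₁ + Δv₂ = 173.2 m/s.

Δv_total ≈ 173 m/s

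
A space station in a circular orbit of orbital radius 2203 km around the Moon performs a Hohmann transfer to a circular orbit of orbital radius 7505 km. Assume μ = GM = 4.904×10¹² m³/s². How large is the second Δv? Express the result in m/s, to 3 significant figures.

r₁ = 2203 km = 2.203×10⁶ m.
r₂ = 7505 km = 7.505×10⁶ m.
Transfer ellipse a_t = (r₁ + r₂)/2 = 4.854×10⁶ m.
At r₁: circular v_c1 = √(μ/r₁) = 1492 m/s; transfer-perilune v_p = √[μ(2/r₁ − 1/a_t)] = 1855 m/s.
At r₂: circular v_c2 = √(μ/r₂) = 808.4 m/s; transfer-apolune v_a = √[μ(2/r₂ − 1/a_t)] = 544.6 m/s.
Δv₂ = v_c2 − v_a = 263.8 m/s.

Δv ≈ 264 m/s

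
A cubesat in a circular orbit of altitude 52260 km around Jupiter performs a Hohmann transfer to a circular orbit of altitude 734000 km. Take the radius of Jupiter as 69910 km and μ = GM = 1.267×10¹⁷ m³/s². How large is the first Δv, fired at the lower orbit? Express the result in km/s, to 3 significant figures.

r₁ = 69910 + 52260 = 122170 km = 1.2217×10⁸ m.
r₂ = 69910 + 734000 = 803910 km = 8.0391×10⁸ m.
Transfer ellipse a_t = (r₁ + r₂)/2 = 4.630×10⁸ m.
At r₁: circular v_c1 = √(μ/r₁) = 32200 m/s; transfer-perijove v_p = √[μ(2/r₁ − 1/a_t)] = 42430 m/s.
Δv₁ = v_p − v_c1 = 10230 m/s.
= 10.23 km/s.

Δv ≈ 10.2 km/s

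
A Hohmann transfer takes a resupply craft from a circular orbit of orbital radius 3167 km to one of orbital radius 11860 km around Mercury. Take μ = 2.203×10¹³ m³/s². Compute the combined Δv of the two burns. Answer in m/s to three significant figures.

Δv_total ≈ 1150 m/s

r₁ = 3167 km = 3.167×10⁶ m.
r₂ = 11860 km = 1.186×10⁷ m.
Transfer ellipse a_t = (r₁ + r₂)/2 = 7.514×10⁶ m.
At r₁: circular v_c1 = √(μ/r₁) = 2637 m/s; transfer-periherm v_p = √[μ(2/r₁ − 1/a_t)] = 3314 m/s.
Δv₁ = v_p − v_c1 = 676.2 m/s.
At r₂: circular v_c2 = √(μ/r₂) = 1363 m/s; transfer-apoherm v_a = √[μ(2/r₂ − 1/a_t)] = 884.8 m/s.
Δv₂ = v_c2 − v_a = 478.1 m/s.
Total Δv = Δv₁ + Δv₂ = 1154 m/s.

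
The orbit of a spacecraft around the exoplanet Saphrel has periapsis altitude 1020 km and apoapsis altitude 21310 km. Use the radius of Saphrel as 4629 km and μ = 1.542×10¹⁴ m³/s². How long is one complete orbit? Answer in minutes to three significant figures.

T ≈ 529 minutes

r_p = 4629 + 1020 = 5649.0 km = 5.6490×10⁶ m.
r_a = 4629 + 21310 = 25939 km = 2.5939×10⁷ m.
Semi-major axis a = (r_p + r_a)/2 = (5649.0 + 25939)/2 = 15794 km = 1.579×10⁷ m.
By Kepler's third law T = 2π√(a³/μ) = 2π × 5.055×10³ = 3.176×10⁴ s.
= 529.3 minutes.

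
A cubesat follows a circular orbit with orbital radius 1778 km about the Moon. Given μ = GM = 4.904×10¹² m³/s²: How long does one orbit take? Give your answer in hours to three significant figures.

r = 1778 km = 1.778×10⁶ m.
Kepler's third law: T = 2π√(r³/μ) = 2π√((1.778×10⁶)³ / 4.904×10¹²).
r³/μ = 1.146×10⁶ s², so T = 2π × 1.071×10³ = 6.727×10³ s.
Converting: 6.727×10³ s ÷ 3600 = 1.869 hours.

T ≈ 1.87 hours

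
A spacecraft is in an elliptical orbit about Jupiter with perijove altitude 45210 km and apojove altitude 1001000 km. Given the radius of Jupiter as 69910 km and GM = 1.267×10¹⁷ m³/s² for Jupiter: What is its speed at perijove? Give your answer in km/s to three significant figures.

v ≈ 44.6 km/s

r_p = 69910 + 45210 = 115120 km = 1.1512×10⁸ m.
r_a = 69910 + 1001000 = 1070900 km = 1.0709×10⁹ m.
Semi-major axis a = (r_p + r_a)/2 = 5.9302×10⁵ km = 5.930×10⁸ m.
Vis-viva: v² = μ(2/r − 1/a) = 1.267×10¹⁷ × (1.737×10⁻⁸ − 1.686×10⁻⁹) = 1.988×10⁹ m²/s².
v = 44580 m/s = 44.58 km/s.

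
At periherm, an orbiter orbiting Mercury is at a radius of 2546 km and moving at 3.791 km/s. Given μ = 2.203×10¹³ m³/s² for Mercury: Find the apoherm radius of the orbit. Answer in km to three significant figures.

apoherm radius ≈ 12500 km

r_p = 2.546×10⁶ m.
Specific energy ε = v²/2 − μ/r = -1.467×10⁶ J/kg, so a = −μ/(2ε) = 7.509×10⁶ m.
The apsides satisfy r_p + r_a = 2a, so the apoherm radius is 2a − r_p = 1.247×10⁷ m = 12472 km.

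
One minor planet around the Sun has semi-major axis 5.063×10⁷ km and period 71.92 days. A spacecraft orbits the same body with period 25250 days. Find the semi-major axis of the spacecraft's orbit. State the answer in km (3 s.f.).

a₂ ≈ 2.52×10⁹ km

Kepler's third law: a³ ∝ T², so a₂ = a₁ (T₂/T₁)^(2/3).
T₂/T₁ = 351.1, (T₂/T₁)^(2/3) = 49.77.
a₂ = 5.063×10⁷ × 49.77 = 2.520×10⁹ km.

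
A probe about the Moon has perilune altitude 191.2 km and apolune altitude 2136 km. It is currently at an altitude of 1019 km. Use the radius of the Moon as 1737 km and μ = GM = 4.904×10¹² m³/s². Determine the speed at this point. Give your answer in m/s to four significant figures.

r_p = 1737 + 191.2 = 1928.2 km = 1.9282×10⁶ m.
r_a = 1737 + 2136 = 3873.0 km = 3.8730×10⁶ m.
r = 1737 + 1019 = 2756.0 km = 2.756×10⁶ m.
Semi-major axis a = (r_p + r_a)/2 = 2900.6 km = 2.901×10⁶ m.
Vis-viva: v² = μ(2/r − 1/a) = 4.904×10¹² × (7.257×10⁻⁷ − 3.448×10⁻⁷) = 1.868×10⁶ m²/s².
v = 1367 m/s.

v ≈ 1367 m/s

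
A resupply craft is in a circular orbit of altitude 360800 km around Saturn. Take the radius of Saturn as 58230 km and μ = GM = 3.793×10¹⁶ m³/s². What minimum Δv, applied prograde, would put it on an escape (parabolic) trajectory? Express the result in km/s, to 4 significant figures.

r = 58230 + 360800 = 419030 km = 4.1903×10⁸ m.
Circular speed v_c = √(μ/r) = 9514 m/s.
Escape speed v_esc = √(2μ/r) = √2 × v_c = 13460 m/s.
Δv = v_esc − v_c = 3941 m/s = 3.941 km/s.

Δv ≈ 3.941 km/s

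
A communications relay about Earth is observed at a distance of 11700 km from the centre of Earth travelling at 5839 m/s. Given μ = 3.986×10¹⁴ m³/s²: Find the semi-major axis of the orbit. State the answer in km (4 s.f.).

a ≈ 11710 km

r = 1.170×10⁷ m.
Vis-viva rearranged: 1/a = 2/r − v²/μ = 1.709×10⁻⁷ − 8.553×10⁻⁸ = 8.541×10⁻⁸ m⁻¹.
a = 1.171×10⁷ m = 11709 km.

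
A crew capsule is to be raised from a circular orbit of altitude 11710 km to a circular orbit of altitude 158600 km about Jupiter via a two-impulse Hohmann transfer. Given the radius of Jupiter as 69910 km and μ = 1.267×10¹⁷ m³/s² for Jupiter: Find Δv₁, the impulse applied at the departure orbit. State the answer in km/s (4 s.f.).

Δv ≈ 8.429 km/s

r₁ = 69910 + 11710 = 81620 km = 8.1620×10⁷ m.
r₂ = 69910 + 158600 = 228510 km = 2.2851×10⁸ m.
Transfer ellipse a_t = (r₁ + r₂)/2 = 1.551×10⁸ m.
At r₁: circular v_c1 = √(μ/r₁) = 39400 m/s; transfer-perijove v_p = √[μ(2/r₁ − 1/a_t)] = 47830 m/s.
Δv₁ = v_p − v_c1 = 8429 m/s.
= 8.429 km/s.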